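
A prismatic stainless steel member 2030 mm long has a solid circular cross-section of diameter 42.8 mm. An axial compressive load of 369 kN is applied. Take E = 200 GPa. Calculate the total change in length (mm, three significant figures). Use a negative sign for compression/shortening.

-2.60 mm

A = 1439 mm².
δ_mech = NL/(AE) = -369000·2030/(1439·200000) = -2.603 mm.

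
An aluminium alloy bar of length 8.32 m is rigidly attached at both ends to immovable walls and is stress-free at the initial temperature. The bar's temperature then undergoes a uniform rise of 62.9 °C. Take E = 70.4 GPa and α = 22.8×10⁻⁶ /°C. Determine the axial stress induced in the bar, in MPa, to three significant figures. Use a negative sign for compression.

-101 MPa

Free thermal expansion αLΔT = 22.8e-6 · 8320 · 62.9 = 11.93 mm.
The walls impose strain ε = −(11.93)/8320 = -1.4341e-03; σ = Eε = 70400 · -1.4341e-03 = -101 MPa.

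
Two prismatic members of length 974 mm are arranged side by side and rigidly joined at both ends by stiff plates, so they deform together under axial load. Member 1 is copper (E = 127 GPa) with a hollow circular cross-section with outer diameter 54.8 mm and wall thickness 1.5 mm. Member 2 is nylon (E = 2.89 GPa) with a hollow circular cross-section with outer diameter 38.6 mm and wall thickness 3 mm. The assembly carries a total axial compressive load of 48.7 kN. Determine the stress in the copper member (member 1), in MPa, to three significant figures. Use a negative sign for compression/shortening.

-188 MPa

A_1 = 251.2 mm².
A_2 = 335.5 mm².
Equal strain + equilibrium ⇒ each member carries load in proportion to AE: A₁E₁ = 31900000 N, A₂E₂ = 969700 N, ΣAE = 32870000 N.
σ₁ = P·E₁/ΣAE = -48700·127000/32870000 = -188.2 MPa.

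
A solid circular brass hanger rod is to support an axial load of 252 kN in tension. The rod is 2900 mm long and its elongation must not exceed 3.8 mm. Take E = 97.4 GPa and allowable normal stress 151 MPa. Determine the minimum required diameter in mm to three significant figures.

50.1 mm

Required area A ≥ P/σ_allow = 252000/151 = 1669 mm².
For a solid circular section, d ≥ √(4A/π) = 46.1 mm.
Elongation limit: A ≥ PL/(Eδ_allow) = 252000·2900/(97400·3.8) = 1974 mm² ⇒ d ≥ 50.14 mm.
The elongation limit governs.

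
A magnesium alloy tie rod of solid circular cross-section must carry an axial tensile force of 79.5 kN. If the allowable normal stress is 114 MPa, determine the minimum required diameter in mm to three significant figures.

29.8 mm

Required area A ≥ P/σ_allow = 79500/114 = 697.4 mm².
For a solid circular section, d ≥ √(4A/π) = 29.8 mm.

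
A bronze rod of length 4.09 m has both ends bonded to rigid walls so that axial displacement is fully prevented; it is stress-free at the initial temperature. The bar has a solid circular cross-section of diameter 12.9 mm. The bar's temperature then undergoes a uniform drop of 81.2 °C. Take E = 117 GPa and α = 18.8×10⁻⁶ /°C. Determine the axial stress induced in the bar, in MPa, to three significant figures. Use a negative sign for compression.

Free thermal expansion αLΔT = 18.8e-6 · 4090 · -81.2 = -6.244 mm.
The walls impose strain ε = −(-6.244)/4090 = 1.5266e-03; σ = Eε = 117000 · 1.5266e-03 = 178.6 MPa.

179 MPa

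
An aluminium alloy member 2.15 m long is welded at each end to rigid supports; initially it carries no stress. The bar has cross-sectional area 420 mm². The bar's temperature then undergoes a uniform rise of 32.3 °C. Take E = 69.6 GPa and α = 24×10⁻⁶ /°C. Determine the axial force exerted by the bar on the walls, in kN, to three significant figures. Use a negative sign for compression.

Free thermal expansion αLΔT = 24e-6 · 2150 · 32.3 = 1.667 mm.
The walls impose strain ε = −(1.667)/2150 = -7.7520e-04; σ = Eε = 69600 · -7.7520e-04 = -53.95 MPa.
Wall reaction R = σ·A = -53.95·420 = -22660 N = -22.66 kN.

-22.7 kN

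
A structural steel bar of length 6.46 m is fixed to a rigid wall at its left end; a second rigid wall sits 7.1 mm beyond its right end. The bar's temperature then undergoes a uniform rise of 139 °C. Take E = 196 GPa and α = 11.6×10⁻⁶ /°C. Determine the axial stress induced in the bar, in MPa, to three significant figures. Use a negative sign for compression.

-101 MPa

Free thermal expansion αLΔT = 11.6e-6 · 6460 · 139 = 10.42 mm.
The walls engage after the gap closes; constrained expansion = 10.42 − 7.1 = 3.316 mm.
The walls impose strain ε = −(3.316)/6460 = -5.1333e-04; σ = Eε = 196000 · -5.1333e-04 = -100.6 MPa.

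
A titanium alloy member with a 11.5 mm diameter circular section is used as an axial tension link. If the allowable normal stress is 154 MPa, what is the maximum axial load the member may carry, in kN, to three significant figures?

16.0 kN

A = 103.9 mm².
P_max = σ_allow · A = 154 · 103.9 = 16000 N = 16 kN.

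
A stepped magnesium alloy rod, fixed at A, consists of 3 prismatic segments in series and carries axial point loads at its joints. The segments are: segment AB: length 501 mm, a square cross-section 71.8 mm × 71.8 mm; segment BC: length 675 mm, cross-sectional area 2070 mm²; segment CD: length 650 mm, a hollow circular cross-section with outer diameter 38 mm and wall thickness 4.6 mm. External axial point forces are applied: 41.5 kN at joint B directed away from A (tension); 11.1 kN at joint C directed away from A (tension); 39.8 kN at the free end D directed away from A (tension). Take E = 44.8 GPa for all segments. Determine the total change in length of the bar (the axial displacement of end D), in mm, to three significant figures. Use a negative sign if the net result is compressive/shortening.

1.77 mm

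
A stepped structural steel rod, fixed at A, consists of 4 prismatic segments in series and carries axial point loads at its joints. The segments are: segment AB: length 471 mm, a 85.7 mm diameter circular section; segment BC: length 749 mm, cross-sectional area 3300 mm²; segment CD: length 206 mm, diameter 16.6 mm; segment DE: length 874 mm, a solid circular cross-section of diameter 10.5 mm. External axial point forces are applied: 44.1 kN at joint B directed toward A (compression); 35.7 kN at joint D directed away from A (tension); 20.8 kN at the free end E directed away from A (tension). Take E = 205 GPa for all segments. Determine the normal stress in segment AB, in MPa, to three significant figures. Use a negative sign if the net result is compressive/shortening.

2.15 MPa

Internal axial forces (sectioning from the free end, tension +): N_DE = 20.8 kN, N_CD = 56.5 kN, N_BC = 56.5 kN, N_AB = 12.4 kN.
A_AB = 5768 mm².
σ_AB = N_AB/A_AB = 12400/5768 = 2.15 MPa.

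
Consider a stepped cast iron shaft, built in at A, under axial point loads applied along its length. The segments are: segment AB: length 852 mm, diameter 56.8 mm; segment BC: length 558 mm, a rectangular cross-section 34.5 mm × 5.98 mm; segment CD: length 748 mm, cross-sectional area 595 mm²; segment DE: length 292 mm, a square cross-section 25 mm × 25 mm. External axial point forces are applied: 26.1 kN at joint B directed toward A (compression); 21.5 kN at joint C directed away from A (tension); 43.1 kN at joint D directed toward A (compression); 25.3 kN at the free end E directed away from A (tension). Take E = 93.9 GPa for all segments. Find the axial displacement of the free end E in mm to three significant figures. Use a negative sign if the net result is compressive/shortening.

-0.0861 mm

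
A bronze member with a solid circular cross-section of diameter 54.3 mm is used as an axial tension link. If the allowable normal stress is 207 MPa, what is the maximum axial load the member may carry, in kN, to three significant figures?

479 kN

A = 2316 mm².
P_max = σ_allow · A = 207 · 2316 = 479400 N = 479.4 kN.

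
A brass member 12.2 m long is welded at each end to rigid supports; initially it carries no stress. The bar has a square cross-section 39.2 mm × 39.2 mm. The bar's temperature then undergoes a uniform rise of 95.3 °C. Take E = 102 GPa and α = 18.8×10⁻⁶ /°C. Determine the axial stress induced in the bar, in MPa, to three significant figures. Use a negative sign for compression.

-183 MPa

Free thermal expansion αLΔT = 18.8e-6 · 12200 · 95.3 = 21.86 mm.
The walls impose strain ε = −(21.86)/12200 = -1.7916e-03; σ = Eε = 102000 · -1.7916e-03 = -182.7 MPa.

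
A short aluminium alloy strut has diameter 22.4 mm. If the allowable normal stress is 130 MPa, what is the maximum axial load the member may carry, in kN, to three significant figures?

A = 394.1 mm².
P_max = σ_allow · A = 130 · 394.1 = 51230 N = 51.23 kN.

51.2 kN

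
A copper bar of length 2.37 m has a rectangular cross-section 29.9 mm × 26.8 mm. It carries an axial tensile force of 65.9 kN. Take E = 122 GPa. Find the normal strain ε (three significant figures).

6.74e-04

A = 801.3 mm².
σ = N/A = 82.24 MPa; ε = σ/E = 82.24/122000 = 6.741e-04.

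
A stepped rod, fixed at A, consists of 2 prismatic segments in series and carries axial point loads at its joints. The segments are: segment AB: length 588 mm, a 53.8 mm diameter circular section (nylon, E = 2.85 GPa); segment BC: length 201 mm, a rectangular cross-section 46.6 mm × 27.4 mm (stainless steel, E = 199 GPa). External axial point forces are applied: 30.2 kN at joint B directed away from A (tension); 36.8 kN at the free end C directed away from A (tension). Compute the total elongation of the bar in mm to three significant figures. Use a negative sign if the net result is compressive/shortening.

6.11 mm

Internal axial forces (sectioning from the free end, tension +): N_BC = 36.8 kN, N_AB = 67 kN.
A_AB = 2273 mm².
A_BC = 1277 mm².
δ_AB = 67000·588/(2273·2850) = 6.081 mm
δ_BC = 36800·201/(1277·199000) = 0.02911 mm
δ = Σδ_i = 6.11 mm.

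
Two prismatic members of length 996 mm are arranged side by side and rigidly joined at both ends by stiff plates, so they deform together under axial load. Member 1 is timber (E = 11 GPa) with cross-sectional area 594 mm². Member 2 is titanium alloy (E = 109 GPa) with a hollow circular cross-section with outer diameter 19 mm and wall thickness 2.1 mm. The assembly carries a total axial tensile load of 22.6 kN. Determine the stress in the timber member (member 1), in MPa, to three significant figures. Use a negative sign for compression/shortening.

13.3 MPa

A_2 = 111.5 mm².
Equal strain + equilibrium ⇒ each member carries load in proportion to AE: A₁E₁ = 6534000 N, A₂E₂ = 12150000 N, ΣAE = 18690000 N.
σ₁ = P·E₁/ΣAE = 22600·11000/18690000 = 13.3 MPa.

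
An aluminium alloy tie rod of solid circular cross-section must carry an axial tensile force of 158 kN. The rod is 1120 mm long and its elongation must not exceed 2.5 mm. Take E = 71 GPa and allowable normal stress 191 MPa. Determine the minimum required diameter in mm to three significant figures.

Required area A ≥ P/σ_allow = 158000/191 = 827.2 mm².
For a solid circular section, d ≥ √(4A/π) = 32.45 mm.
Elongation limit: A ≥ PL/(Eδ_allow) = 158000·1120/(71000·2.5) = 997 mm² ⇒ d ≥ 35.63 mm.
The elongation limit governs.

35.6 mm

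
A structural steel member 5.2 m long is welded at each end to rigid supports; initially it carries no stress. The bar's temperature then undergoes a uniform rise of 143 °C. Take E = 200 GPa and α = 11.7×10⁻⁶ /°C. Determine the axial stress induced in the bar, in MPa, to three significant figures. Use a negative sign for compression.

Free thermal expansion αLΔT = 11.7e-6 · 5200 · 143 = 8.7 mm.
The walls impose strain ε = −(8.7)/5200 = -1.6731e-03; σ = Eε = 200000 · -1.6731e-03 = -334.6 MPa.

-335 MPa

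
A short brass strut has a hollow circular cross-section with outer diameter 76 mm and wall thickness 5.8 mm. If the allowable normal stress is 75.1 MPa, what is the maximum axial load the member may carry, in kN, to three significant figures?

96.1 kN

A = 1279 mm².
P_max = σ_allow · A = 75.1 · 1279 = 96060 N = 96.06 kN.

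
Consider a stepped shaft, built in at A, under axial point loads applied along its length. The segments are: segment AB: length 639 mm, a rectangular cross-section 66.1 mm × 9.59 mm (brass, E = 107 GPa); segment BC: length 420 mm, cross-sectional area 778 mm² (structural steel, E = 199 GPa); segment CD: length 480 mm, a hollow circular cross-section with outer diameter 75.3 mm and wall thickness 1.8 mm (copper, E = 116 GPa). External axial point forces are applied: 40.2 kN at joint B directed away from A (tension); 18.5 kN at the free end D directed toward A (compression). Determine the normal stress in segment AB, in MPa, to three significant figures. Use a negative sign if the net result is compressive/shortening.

34.2 MPa

Internal axial forces (sectioning from the free end, tension +): N_CD = -18.5 kN, N_BC = -18.5 kN, N_AB = 21.7 kN.
A_AB = 633.9 mm².
σ_AB = N_AB/A_AB = 21700/633.9 = 34.23 MPa.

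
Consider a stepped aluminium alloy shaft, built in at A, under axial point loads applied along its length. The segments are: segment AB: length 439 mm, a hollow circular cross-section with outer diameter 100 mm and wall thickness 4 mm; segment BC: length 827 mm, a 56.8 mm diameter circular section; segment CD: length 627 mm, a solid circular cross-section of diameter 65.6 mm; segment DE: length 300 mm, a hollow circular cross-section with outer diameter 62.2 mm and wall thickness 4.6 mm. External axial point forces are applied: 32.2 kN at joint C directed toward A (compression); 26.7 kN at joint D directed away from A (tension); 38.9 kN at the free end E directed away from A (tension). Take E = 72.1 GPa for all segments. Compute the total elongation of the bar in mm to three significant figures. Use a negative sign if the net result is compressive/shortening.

Internal axial forces (sectioning from the free end, tension +): N_DE = 38.9 kN, N_CD = 65.6 kN, N_BC = 33.4 kN, N_AB = 33.4 kN.
A_AB = 1206 mm².
A_BC = 2534 mm².
A_CD = 3380 mm².
A_DE = 832.4 mm².
δ_AB = 33400·439/(1206·72100) = 0.1686 mm
δ_BC = 33400·827/(2534·72100) = 0.1512 mm
δ_CD = 65600·627/(3380·72100) = 0.1688 mm
δ_DE = 38900·300/(832.4·72100) = 0.1944 mm
δ = Σδ_i = 0.683 mm.

0.683 mm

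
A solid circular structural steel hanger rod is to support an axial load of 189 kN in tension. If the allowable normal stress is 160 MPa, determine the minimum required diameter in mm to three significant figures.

Required area A ≥ P/σ_allow = 189000/160 = 1181 mm².
For a solid circular section, d ≥ √(4A/π) = 38.78 mm.

38.8 mm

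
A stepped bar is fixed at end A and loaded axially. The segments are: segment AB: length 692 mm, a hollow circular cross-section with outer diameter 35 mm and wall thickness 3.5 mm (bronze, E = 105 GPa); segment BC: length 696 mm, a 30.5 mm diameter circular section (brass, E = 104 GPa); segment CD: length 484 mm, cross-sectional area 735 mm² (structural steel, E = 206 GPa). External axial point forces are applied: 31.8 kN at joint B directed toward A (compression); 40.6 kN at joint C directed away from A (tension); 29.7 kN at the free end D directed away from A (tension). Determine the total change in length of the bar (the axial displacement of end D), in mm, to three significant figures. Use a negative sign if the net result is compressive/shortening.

Internal axial forces (sectioning from the free end, tension +): N_CD = 29.7 kN, N_BC = 70.3 kN, N_AB = 38.5 kN.
A_AB = 346.4 mm².
A_BC = 730.6 mm².
δ_AB = 38500·692/(346.4·105000) = 0.7326 mm
δ_BC = 70300·696/(730.6·104000) = 0.6439 mm
δ_CD = 29700·484/(735·206000) = 0.09494 mm
δ = Σδ_i = 1.471 mm.

1.47 mm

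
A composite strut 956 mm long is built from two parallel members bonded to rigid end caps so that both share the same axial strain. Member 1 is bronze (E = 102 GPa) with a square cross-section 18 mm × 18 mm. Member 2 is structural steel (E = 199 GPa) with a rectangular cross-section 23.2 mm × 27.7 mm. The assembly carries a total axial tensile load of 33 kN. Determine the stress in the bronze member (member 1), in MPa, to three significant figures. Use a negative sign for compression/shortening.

20.9 MPa

A_1 = 324 mm².
A_2 = 642.6 mm².
Equal strain + equilibrium ⇒ each member carries load in proportion to AE: A₁E₁ = 33050000 N, A₂E₂ = 127900000 N, ΣAE = 160900000 N.
σ₁ = P·E₁/ΣAE = 33000·102000/160900000 = 20.92 MPa.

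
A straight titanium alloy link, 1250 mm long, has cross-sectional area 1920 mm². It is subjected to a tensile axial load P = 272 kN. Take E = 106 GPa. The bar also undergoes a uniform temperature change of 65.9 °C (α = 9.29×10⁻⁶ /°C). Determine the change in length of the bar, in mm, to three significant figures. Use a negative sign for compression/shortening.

δ_mech = NL/(AE) = 272000·1250/(1920·106000) = 1.671 mm.
δ_thermal = αLΔT = 9.29e-6·1250·65.9 = 0.7653 mm.
δ = δ_mech + δ_thermal = 2.436 mm.

2.44 mm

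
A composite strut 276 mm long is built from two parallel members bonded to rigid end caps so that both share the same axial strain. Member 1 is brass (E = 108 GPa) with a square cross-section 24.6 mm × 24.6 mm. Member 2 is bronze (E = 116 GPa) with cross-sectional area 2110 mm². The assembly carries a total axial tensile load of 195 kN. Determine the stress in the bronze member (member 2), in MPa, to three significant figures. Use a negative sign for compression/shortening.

A_1 = 605.2 mm².
Equal strain + equilibrium ⇒ each member carries load in proportion to AE: A₁E₁ = 65360000 N, A₂E₂ = 244800000 N, ΣAE = 310100000 N.
σ₂ = P·E₂/ΣAE = 195000·116000/310100000 = 72.94 MPa.

72.9 MPa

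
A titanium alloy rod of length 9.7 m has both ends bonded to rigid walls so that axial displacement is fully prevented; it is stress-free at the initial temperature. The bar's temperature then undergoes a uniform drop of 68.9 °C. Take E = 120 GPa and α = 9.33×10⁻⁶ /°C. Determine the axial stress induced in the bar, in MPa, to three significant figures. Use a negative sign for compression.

Free thermal expansion αLΔT = 9.33e-6 · 9700 · -68.9 = -6.236 mm.
The walls impose strain ε = −(-6.236)/9700 = 6.4284e-04; σ = Eε = 120000 · 6.4284e-04 = 77.14 MPa.

77.1 MPa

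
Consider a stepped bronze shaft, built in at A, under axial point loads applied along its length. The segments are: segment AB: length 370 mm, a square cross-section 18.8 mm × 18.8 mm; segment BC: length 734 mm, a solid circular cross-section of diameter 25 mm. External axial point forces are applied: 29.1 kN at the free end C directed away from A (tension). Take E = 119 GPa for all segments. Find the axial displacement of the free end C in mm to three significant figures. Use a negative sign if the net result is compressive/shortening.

0.622 mm

Internal axial forces (sectioning from the free end, tension +): N_BC = 29.1 kN, N_AB = 29.1 kN.
A_AB = 353.4 mm².
A_BC = 490.9 mm².
δ_AB = 29100·370/(353.4·119000) = 0.256 mm
δ_BC = 29100·734/(490.9·119000) = 0.3657 mm
δ = Σδ_i = 0.6217 mm.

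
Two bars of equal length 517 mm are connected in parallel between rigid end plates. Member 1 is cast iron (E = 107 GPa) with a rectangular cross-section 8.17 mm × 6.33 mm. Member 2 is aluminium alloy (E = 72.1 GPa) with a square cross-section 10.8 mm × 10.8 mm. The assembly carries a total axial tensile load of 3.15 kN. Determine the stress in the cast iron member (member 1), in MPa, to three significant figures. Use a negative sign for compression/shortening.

24.2 MPa

A_1 = 51.72 mm².
A_2 = 116.6 mm².
Equal strain + equilibrium ⇒ each member carries load in proportion to AE: A₁E₁ = 5534000 N, A₂E₂ = 8410000 N, ΣAE = 13940000 N.
σ₁ = P·E₁/ΣAE = 3150·107000/13940000 = 24.17 MPa.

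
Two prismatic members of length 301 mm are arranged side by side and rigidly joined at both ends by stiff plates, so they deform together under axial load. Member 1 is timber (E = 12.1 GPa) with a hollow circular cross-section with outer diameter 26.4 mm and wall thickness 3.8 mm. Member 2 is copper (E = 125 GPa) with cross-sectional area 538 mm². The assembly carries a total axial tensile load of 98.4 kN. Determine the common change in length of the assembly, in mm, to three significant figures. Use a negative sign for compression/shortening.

A_1 = 269.8 mm².
Equal strain + equilibrium ⇒ each member carries load in proportion to AE: A₁E₁ = 3265000 N, A₂E₂ = 67250000 N, ΣAE = 70510000 N.
δ = PL/ΣAE = 98400·301/70510000 = 0.42 mm.

0.420 mm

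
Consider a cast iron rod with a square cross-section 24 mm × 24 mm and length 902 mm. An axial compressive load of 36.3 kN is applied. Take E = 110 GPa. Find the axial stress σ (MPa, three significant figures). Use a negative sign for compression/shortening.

A = 576 mm².
σ = N/A = -36300/576 = -63.02 MPa.

-63.0 MPa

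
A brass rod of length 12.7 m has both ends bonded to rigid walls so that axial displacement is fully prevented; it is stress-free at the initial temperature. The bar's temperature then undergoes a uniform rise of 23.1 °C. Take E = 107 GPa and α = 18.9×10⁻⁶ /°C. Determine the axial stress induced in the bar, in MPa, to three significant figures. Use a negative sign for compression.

Free thermal expansion αLΔT = 18.9e-6 · 12700 · 23.1 = 5.545 mm.
The walls impose strain ε = −(5.545)/12700 = -4.3659e-04; σ = Eε = 107000 · -4.3659e-04 = -46.72 MPa.

-46.7 MPa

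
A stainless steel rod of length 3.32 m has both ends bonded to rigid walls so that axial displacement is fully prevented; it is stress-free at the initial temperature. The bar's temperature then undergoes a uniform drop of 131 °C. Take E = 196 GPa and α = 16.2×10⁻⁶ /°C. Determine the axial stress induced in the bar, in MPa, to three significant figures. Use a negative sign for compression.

Free thermal expansion αLΔT = 16.2e-6 · 3320 · -131 = -7.046 mm.
The walls impose strain ε = −(-7.046)/3320 = 2.1222e-03; σ = Eε = 196000 · 2.1222e-03 = 416 MPa.

416 MPa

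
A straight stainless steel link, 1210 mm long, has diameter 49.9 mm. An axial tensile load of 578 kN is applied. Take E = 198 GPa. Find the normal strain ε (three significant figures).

0.00149

A = 1956 mm².
σ = N/A = 295.6 MPa; ε = σ/E = 295.6/198000 = 1.493e-03.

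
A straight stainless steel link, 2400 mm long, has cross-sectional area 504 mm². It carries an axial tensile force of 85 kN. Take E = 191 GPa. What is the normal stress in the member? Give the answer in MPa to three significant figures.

σ = N/A = 85000/504 = 168.7 MPa.

169 MPa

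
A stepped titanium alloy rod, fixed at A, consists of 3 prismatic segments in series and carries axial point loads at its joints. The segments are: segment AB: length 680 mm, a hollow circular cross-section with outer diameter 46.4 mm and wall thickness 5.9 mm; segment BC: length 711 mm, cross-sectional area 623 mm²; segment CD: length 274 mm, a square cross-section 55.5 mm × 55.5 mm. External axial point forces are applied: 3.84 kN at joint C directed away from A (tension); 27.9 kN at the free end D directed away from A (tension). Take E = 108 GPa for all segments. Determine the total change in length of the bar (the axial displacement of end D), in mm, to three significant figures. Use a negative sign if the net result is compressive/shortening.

0.625 mm

Internal axial forces (sectioning from the free end, tension +): N_CD = 27.9 kN, N_BC = 31.74 kN, N_AB = 31.74 kN.
A_AB = 750.7 mm².
A_CD = 3080 mm².
δ_AB = 31740·680/(750.7·108000) = 0.2662 mm
δ_BC = 31740·711/(623·108000) = 0.3354 mm
δ_CD = 27900·274/(3080·108000) = 0.02298 mm
δ = Σδ_i = 0.6246 mm.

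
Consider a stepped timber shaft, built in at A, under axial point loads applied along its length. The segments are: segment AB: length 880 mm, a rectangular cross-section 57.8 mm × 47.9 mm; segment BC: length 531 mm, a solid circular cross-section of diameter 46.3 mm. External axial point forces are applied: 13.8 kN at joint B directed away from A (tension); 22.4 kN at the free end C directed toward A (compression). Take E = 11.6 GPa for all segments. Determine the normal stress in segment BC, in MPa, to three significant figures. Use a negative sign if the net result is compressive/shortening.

-13.3 MPa

Internal axial forces (sectioning from the free end, tension +): N_BC = -22.4 kN, N_AB = -8.6 kN.
A_BC = 1684 mm².
σ_BC = N_BC/A_BC = -22400/1684 = -13.3 MPa.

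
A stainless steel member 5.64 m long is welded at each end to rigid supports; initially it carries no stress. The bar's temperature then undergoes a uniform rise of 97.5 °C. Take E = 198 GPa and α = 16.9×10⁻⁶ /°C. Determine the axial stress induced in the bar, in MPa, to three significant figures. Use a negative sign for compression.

-326 MPa

Free thermal expansion αLΔT = 16.9e-6 · 5640 · 97.5 = 9.293 mm.
The walls impose strain ε = −(9.293)/5640 = -1.6477e-03; σ = Eε = 198000 · -1.6477e-03 = -326.3 MPa.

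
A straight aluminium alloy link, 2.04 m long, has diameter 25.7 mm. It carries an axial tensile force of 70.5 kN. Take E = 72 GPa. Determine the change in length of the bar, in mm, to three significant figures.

3.85 mm

A = 518.7 mm².
δ_mech = NL/(AE) = 70500·2040/(518.7·72000) = 3.851 mm.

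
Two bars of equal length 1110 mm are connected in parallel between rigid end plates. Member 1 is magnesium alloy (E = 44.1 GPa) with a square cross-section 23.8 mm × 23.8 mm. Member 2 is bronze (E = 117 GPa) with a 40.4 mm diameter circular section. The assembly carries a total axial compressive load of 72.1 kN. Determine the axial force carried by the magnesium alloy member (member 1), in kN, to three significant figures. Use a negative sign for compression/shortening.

-10.3 kN

A_1 = 566.4 mm².
A_2 = 1282 mm².
Equal strain + equilibrium ⇒ each member carries load in proportion to AE: A₁E₁ = 24980000 N, A₂E₂ = 150000000 N, ΣAE = 175000000 N.
F₁ = P·A₁E₁/ΣAE = -72100·24980000/175000000 = -10290 N.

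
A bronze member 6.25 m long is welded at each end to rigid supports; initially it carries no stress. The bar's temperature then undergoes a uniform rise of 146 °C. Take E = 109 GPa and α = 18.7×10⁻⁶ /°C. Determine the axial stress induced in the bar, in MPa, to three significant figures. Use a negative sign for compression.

-298 MPa

Free thermal expansion αLΔT = 18.7e-6 · 6250 · 146 = 17.06 mm.
The walls impose strain ε = −(17.06)/6250 = -2.7302e-03; σ = Eε = 109000 · -2.7302e-03 = -297.6 MPa.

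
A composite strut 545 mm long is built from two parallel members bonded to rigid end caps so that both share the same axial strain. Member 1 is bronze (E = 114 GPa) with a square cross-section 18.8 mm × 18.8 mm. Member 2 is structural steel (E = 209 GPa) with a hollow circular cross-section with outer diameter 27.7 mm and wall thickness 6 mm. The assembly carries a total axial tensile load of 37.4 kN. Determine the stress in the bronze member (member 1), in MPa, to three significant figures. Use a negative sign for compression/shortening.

A_1 = 353.4 mm².
A_2 = 409 mm².
Equal strain + equilibrium ⇒ each member carries load in proportion to AE: A₁E₁ = 40290000 N, A₂E₂ = 85490000 N, ΣAE = 125800000 N.
σ₁ = P·E₁/ΣAE = 37400·114000/125800000 = 33.9 MPa.

33.9 MPa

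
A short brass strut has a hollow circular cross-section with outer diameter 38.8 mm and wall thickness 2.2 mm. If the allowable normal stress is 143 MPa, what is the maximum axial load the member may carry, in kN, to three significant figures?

36.2 kN

A = 253 mm².
P_max = σ_allow · A = 143 · 253 = 36170 N = 36.17 kN.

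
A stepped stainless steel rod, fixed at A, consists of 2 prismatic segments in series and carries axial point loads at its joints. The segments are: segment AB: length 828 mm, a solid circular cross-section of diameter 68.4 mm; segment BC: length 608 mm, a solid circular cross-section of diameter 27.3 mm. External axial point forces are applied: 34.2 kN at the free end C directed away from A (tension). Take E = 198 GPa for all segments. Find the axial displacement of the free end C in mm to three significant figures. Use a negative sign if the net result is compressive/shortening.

0.218 mm

Internal axial forces (sectioning from the free end, tension +): N_BC = 34.2 kN, N_AB = 34.2 kN.
A_AB = 3675 mm².
A_BC = 585.3 mm².
δ_AB = 34200·828/(3675·198000) = 0.03892 mm
δ_BC = 34200·608/(585.3·198000) = 0.1794 mm
δ = Σδ_i = 0.2183 mm.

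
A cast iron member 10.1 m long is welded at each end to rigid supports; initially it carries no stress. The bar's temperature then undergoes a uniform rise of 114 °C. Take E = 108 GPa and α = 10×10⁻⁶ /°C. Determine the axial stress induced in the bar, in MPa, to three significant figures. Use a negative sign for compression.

-123 MPa

Free thermal expansion αLΔT = 10e-6 · 10100 · 114 = 11.51 mm.
The walls impose strain ε = −(11.51)/10100 = -1.1400e-03; σ = Eε = 108000 · -1.1400e-03 = -123.1 MPa.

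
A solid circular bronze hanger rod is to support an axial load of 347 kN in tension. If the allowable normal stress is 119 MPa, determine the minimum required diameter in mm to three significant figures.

Required area A ≥ P/σ_allow = 347000/119 = 2916 mm².
For a solid circular section, d ≥ √(4A/π) = 60.93 mm.

60.9 mm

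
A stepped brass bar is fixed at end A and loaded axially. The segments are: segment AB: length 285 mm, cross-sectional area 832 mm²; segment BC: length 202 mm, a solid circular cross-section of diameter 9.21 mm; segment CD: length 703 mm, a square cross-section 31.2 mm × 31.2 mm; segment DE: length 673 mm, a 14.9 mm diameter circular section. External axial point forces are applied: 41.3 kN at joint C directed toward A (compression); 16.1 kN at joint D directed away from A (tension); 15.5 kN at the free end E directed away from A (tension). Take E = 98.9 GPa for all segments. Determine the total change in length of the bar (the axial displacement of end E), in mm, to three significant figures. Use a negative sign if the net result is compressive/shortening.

Internal axial forces (sectioning from the free end, tension +): N_DE = 15.5 kN, N_CD = 31.6 kN, N_BC = -9.7 kN, N_AB = -9.7 kN.
A_BC = 66.62 mm².
A_CD = 973.4 mm².
A_DE = 174.4 mm².
δ_AB = -9700·285/(832·98900) = -0.0336 mm
δ_BC = -9700·202/(66.62·98900) = -0.2974 mm
δ_CD = 31600·703/(973.4·98900) = 0.2307 mm
δ_DE = 15500·673/(174.4·98900) = 0.6049 mm
δ = Σδ_i = 0.5047 mm.

0.505 mm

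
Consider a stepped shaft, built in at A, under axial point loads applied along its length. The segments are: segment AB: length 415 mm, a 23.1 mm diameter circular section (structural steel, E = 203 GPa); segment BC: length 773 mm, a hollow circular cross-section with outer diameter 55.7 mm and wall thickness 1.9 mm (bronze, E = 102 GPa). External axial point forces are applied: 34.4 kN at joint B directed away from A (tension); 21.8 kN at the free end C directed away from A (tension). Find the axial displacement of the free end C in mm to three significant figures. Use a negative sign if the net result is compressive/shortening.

0.789 mm

Internal axial forces (sectioning from the free end, tension +): N_BC = 21.8 kN, N_AB = 56.2 kN.
A_AB = 419.1 mm².
A_BC = 321.1 mm².
δ_AB = 56200·415/(419.1·203000) = 0.2741 mm
δ_BC = 21800·773/(321.1·102000) = 0.5145 mm
δ = Σδ_i = 0.7886 mm.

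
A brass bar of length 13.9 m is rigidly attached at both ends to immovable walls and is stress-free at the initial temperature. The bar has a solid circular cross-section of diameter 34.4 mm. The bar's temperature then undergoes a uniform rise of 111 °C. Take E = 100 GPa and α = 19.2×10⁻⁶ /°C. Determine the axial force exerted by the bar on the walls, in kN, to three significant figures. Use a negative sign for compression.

Free thermal expansion αLΔT = 19.2e-6 · 13900 · 111 = 29.62 mm.
The walls impose strain ε = −(29.62)/13900 = -2.1312e-03; σ = Eε = 100000 · -2.1312e-03 = -213.1 MPa.
Wall reaction R = σ·A = -213.1·929.4 = -198100 N = -198.1 kN.

-198 kN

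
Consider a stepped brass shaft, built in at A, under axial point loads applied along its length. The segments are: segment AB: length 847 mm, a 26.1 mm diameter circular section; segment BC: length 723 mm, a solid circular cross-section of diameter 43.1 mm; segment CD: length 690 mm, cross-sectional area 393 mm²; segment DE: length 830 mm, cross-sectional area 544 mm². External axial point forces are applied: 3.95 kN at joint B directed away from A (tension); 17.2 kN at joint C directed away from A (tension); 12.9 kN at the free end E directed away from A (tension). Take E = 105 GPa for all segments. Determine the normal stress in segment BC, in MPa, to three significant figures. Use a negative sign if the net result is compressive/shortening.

20.6 MPa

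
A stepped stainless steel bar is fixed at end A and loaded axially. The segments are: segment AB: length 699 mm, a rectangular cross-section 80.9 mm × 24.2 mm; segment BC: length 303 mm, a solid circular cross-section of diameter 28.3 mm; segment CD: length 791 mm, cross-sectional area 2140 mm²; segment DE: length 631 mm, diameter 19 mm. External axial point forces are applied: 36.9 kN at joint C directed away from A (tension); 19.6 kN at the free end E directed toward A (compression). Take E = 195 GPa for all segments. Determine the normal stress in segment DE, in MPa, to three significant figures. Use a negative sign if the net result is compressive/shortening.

-69.1 MPa

Internal axial forces (sectioning from the free end, tension +): N_DE = -19.6 kN, N_CD = -19.6 kN, N_BC = 17.3 kN, N_AB = 17.3 kN.
A_DE = 283.5 mm².
σ_DE = N_DE/A_DE = -19600/283.5 = -69.13 MPa.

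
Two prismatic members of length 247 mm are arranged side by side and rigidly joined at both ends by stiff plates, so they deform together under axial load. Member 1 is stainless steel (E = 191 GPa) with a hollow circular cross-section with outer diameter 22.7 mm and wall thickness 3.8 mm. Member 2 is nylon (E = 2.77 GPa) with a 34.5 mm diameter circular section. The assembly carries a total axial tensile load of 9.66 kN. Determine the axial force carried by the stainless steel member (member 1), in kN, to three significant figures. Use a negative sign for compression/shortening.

9.11 kN

A_1 = 225.6 mm².
A_2 = 934.8 mm².
Equal strain + equilibrium ⇒ each member carries load in proportion to AE: A₁E₁ = 43100000 N, A₂E₂ = 2589000 N, ΣAE = 45680000 N.
F₁ = P·A₁E₁/ΣAE = 9660·43100000/45680000 = 9112 N.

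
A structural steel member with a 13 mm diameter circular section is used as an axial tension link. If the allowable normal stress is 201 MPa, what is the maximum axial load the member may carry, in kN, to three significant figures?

A = 132.7 mm².
P_max = σ_allow · A = 201 · 132.7 = 26680 N = 26.68 kN.

26.7 kN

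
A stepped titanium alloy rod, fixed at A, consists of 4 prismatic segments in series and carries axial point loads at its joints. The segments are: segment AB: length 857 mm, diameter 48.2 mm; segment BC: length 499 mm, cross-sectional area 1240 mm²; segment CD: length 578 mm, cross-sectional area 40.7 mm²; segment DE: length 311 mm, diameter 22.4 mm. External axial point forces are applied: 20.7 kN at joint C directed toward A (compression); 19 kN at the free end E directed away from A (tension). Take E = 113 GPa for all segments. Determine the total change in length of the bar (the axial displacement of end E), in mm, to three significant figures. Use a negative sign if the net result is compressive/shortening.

2.51 mm

Internal axial forces (sectioning from the free end, tension +): N_DE = 19 kN, N_CD = 19 kN, N_BC = -1.7 kN, N_AB = -1.7 kN.
A_AB = 1825 mm².
A_DE = 394.1 mm².
δ_AB = -1700·857/(1825·113000) = -0.007066 mm
δ_BC = -1700·499/(1240·113000) = -0.006054 mm
δ_CD = 19000·578/(40.7·113000) = 2.388 mm
δ_DE = 19000·311/(394.1·113000) = 0.1327 mm
δ = Σδ_i = 2.507 mm.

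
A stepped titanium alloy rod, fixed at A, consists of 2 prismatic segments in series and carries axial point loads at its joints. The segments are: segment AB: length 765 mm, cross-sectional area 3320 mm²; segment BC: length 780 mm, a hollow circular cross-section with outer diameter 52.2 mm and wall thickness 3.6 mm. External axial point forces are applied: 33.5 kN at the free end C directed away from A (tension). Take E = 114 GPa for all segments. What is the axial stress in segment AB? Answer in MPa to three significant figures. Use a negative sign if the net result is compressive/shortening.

10.1 MPa

Internal axial forces (sectioning from the free end, tension +): N_BC = 33.5 kN, N_AB = 33.5 kN.
σ_AB = N_AB/A_AB = 33500/3320 = 10.09 MPa.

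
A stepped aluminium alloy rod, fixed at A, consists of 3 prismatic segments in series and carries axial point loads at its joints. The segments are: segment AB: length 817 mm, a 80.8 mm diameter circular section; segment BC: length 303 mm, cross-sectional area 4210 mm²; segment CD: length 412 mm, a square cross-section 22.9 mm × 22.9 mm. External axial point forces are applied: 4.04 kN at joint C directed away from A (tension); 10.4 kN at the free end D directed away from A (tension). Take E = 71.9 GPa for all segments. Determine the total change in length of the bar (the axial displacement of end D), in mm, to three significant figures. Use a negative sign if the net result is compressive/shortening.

0.160 mm

Internal axial forces (sectioning from the free end, tension +): N_CD = 10.4 kN, N_BC = 14.44 kN, N_AB = 14.44 kN.
A_AB = 5128 mm².
A_CD = 524.4 mm².
δ_AB = 14440·817/(5128·71900) = 0.032 mm
δ_BC = 14440·303/(4210·71900) = 0.01445 mm
δ_CD = 10400·412/(524.4·71900) = 0.1136 mm
δ = Σδ_i = 0.1601 mm.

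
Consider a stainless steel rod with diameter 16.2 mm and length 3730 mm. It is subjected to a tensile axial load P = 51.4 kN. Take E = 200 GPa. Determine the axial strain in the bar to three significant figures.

0.00125

A = 206.1 mm².
σ = N/A = 249.4 MPa; ε = σ/E = 249.4/200000 = 1.247e-03.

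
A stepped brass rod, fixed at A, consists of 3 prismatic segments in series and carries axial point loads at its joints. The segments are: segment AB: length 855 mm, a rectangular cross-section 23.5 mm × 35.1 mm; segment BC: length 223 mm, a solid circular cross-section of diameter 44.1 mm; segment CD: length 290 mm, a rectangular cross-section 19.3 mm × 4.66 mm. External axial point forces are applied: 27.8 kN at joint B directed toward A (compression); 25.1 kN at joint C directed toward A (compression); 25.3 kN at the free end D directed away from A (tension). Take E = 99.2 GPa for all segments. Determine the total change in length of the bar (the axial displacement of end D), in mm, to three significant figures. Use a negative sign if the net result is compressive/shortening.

0.534 mm

Internal axial forces (sectioning from the free end, tension +): N_CD = 25.3 kN, N_BC = 0.2 kN, N_AB = -27.6 kN.
A_AB = 824.9 mm².
A_BC = 1527 mm².
A_CD = 89.94 mm².
δ_AB = -27600·855/(824.9·99200) = -0.2884 mm
δ_BC = 200·223/(1527·99200) = 0.0002943 mm
δ_CD = 25300·290/(89.94·99200) = 0.8224 mm
δ = Σδ_i = 0.5343 mm.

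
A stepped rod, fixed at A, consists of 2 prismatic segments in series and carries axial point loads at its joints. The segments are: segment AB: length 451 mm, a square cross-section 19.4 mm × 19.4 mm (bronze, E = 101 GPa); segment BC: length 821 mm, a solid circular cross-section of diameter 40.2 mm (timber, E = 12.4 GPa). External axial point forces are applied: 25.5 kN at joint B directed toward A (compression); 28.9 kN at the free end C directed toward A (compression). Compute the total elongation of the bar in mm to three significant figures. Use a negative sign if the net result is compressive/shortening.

Internal axial forces (sectioning from the free end, tension +): N_BC = -28.9 kN, N_AB = -54.4 kN.
A_AB = 376.4 mm².
A_BC = 1269 mm².
δ_AB = -54400·451/(376.4·101000) = -0.6454 mm
δ_BC = -28900·821/(1269·12400) = -1.508 mm
δ = Σδ_i = -2.153 mm.

-2.15 mm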